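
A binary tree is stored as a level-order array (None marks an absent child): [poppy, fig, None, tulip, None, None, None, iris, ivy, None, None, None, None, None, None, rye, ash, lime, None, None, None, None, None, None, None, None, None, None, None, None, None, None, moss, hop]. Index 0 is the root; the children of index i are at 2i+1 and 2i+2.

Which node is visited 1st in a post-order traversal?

moss

Post-order visits the left subtree, then the right subtree, then the node.
At poppy: go left to fig.
  At fig: go left to tulip.
    At tulip: go left to iris.
      At iris: go left to rye.
        At rye: no left child.
        At rye: go right to moss.
          moss is a leaf — visit moss.
        Visit rye.
      At iris: go right to ash.
        At ash: go left to hop.
          hop is a leaf — visit hop.
        At ash: no right child.
        Visit ash.
      Visit iris.
    At tulip: go right to ivy.
      At ivy: go left to lime.
        lime is a leaf — visit lime.
      At ivy: no right child.
      Visit ivy.
    Visit tulip.
  At fig: no right child.
  Visit fig.
At poppy: no right child.
Visit poppy.
Full post-order sequence: moss, rye, hop, ash, iris, lime, ivy, tulip, fig, poppy.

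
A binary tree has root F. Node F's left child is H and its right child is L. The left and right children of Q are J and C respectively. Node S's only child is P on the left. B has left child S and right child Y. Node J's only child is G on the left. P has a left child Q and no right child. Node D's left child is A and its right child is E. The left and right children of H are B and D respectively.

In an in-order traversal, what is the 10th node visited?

A

In-order visits the left subtree, then the node, then the right subtree.
At F: go left to H.
  At H: go left to B.
    At B: go left to S.
      At S: go left to P.
        At P: go left to Q.
          At Q: go left to J.
            At J: go left to G.
              G is a leaf — visit G.
            Visit J.
            At J: no right child.
          Visit Q.
          At Q: go right to C.
            C is a leaf — visit C.
        Visit P.
        At P: no right child.
      Visit S.
      At S: no right child.
    Visit B.
    At B: go right to Y.
      Y is a leaf — visit Y.
  Visit H.
  At H: go right to D.
    At D: go left to A.
      A is a leaf — visit A.
    Visit D.
    At D: go right to E.
      E is a leaf — visit E.
Visit F.
At F: go right to L.
  L is a leaf — visit L.
Full in-order sequence: G, J, Q, C, P, S, B, Y, H, A, D, E, F, L.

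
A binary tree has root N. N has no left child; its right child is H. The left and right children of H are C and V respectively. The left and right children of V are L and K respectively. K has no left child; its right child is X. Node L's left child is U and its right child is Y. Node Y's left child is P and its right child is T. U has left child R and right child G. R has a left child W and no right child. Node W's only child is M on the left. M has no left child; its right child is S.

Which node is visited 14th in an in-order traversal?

V

In-order visits the left subtree, then the node, then the right subtree.
At N: no left child.
Visit N.
At N: go right to H.
  At H: go left to C.
    C is a leaf — visit C.
  Visit H.
  At H: go right to V.
    At V: go left to L.
      At L: go left to U.
        At U: go left to R.
          At R: go left to W.
            At W: go left to M.
              At M: no left child.
              Visit M.
              At M: go right to S.
                S is a leaf — visit S.
            Visit W.
            At W: no right child.
          Visit R.
          At R: no right child.
        Visit U.
        At U: go right to G.
          G is a leaf — visit G.
      Visit L.
      At L: go right to Y.
        At Y: go left to P.
          P is a leaf — visit P.
        Visit Y.
        At Y: go right to T.
          T is a leaf — visit T.
    Visit V.
    At V: go right to K.
      At K: no left child.
      Visit K.
      At K: go right to X.
        X is a leaf — visit X.
Full in-order sequence: N, C, H, M, S, W, R, U, G, L, P, Y, T, V, K, X.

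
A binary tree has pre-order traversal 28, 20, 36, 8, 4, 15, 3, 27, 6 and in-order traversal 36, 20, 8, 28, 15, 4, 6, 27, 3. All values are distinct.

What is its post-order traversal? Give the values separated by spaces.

The first element of pre-order is the root; it splits in-order into left and right subtrees.
Root 28: left subtree has 3 nodes {36, 20, 8}, right has 5 {15, 4, 6, 27, 3}.
  Root 20: left subtree has 1 node {36}, right has 1 {8}.
  Root 4: left subtree has 1 node {15}, right has 3 {6, 27, 3}.
    Root 3: left subtree has 2 nodes {6, 27}, right has 0 { }.
      Root 27: left subtree has 1 node {6}, right has 0 { }.

36 8 20 15 6 27 3 4 28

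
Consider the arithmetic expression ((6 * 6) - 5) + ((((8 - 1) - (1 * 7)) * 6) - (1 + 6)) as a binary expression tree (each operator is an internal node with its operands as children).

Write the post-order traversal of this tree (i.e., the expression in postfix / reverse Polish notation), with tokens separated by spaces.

Post-order on an expression tree gives postfix notation: for each operator, emit left operand, right operand, then the operator.

6 6 * 5 - 8 1 - 1 7 * - 6 * 1 6 + - +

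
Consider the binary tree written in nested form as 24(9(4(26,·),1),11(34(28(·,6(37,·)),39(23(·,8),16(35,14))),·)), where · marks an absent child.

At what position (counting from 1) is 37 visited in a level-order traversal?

13

Level-order visits nodes level by level from the root, left to right within each level.
Level 0: 24
Level 1: 9, 11
Level 2: 4, 1, 34
Level 3: 26, 28, 39
Level 4: 6, 23, 16
Level 5: 37, 8, 35, 14
Full level-order sequence: 24, 9, 11, 4, 1, 34, 26, 28, 39, 6, 23, 16, 37, 8, 35, 14.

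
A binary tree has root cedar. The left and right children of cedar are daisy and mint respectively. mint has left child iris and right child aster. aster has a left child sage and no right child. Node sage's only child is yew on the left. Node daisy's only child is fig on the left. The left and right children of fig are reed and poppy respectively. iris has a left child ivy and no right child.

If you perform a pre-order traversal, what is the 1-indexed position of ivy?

8

Pre-order visits the node, then its left subtree, then its right subtree.
Visit cedar.
At cedar: go left to daisy.
  Visit daisy.
  At daisy: go left to fig.
    Visit fig.
    At fig: go left to reed.
      reed is a leaf — visit reed.
    At fig: go right to poppy.
      poppy is a leaf — visit poppy.
  At daisy: no right child.
At cedar: go right to mint.
  Visit mint.
  At mint: go left to iris.
    Visit iris.
    At iris: go left to ivy.
      ivy is a leaf — visit ivy.
    At iris: no right child.
  At mint: go right to aster.
    Visit aster.
    At aster: go left to sage.
      Visit sage.
      At sage: go left to yew.
        yew is a leaf — visit yew.
      At sage: no right child.
    At aster: no right child.
Full pre-order sequence: cedar, daisy, fig, reed, poppy, mint, iris, ivy, aster, sage, yew.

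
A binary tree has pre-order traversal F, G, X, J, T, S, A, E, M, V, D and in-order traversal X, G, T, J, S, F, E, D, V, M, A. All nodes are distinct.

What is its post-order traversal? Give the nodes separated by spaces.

The first element of pre-order is the root; it splits in-order into left and right subtrees.
Root F: left subtree has 5 nodes {X, G, T, J, S}, right has 5 {E, D, V, M, A}.
  Root G: left subtree has 1 node {X}, right has 3 {T, J, S}.
    Root J: left subtree has 1 node {T}, right has 1 {S}.
  Root A: left subtree has 4 nodes {E, D, V, M}, right has 0 { }.
    Root E: left subtree has 0 nodes { }, right has 3 {D, V, M}.
      Root M: left subtree has 2 nodes {D, V}, right has 0 { }.
        Root V: left subtree has 1 node {D}, right has 0 { }.

X T S J G D V M E A F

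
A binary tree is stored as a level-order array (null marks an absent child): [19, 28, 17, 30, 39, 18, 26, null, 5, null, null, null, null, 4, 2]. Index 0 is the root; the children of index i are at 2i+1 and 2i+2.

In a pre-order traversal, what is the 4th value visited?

Pre-order visits the node, then its left subtree, then its right subtree.
Visit 19.
At 19: go left to 28.
  Visit 28.
  At 28: go left to 30.
    Visit 30.
    At 30: no left child.
    At 30: go right to 5.
      5 is a leaf — visit 5.
  At 28: go right to 39.
    39 is a leaf — visit 39.
At 19: go right to 17.
  Visit 17.
  At 17: go left to 18.
    18 is a leaf — visit 18.
  At 17: go right to 26.
    Visit 26.
    At 26: go left to 4.
      4 is a leaf — visit 4.
    At 26: go right to 2.
      2 is a leaf — visit 2.
Full pre-order sequence: 19, 28, 30, 5, 39, 17, 18, 26, 4, 2.

5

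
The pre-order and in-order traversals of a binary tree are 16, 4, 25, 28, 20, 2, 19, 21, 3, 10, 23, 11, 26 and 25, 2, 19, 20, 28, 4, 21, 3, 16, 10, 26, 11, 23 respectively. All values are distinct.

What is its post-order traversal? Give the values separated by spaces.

19 2 20 28 25 3 21 4 26 11 23 10 16

The first element of pre-order is the root; it splits in-order into left and right subtrees.
Root 16: left subtree has 8 nodes {25, 2, 19, 20, 28, 4, 21, 3}, right has 4 {10, 26, 11, 23}.
  Root 4: left subtree has 5 nodes {25, 2, 19, 20, 28}, right has 2 {21, 3}.
    Root 25: left subtree has 0 nodes { }, right has 4 {2, 19, 20, 28}.
      Root 28: left subtree has 3 nodes {2, 19, 20}, right has 0 { }.
        Root 20: left subtree has 2 nodes {2, 19}, right has 0 { }.
          Root 2: left subtree has 0 nodes { }, right has 1 {19}.
    Root 21: left subtree has 0 nodes { }, right has 1 {3}.
  Root 10: left subtree has 0 nodes { }, right has 3 {26, 11, 23}.
    Root 23: left subtree has 2 nodes {26, 11}, right has 0 { }.
      Root 11: left subtree has 1 node {26}, right has 0 { }.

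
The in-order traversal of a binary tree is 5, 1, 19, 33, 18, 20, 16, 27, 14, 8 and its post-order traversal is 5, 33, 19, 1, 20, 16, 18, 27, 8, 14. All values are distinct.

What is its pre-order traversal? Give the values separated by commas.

14, 27, 18, 1, 5, 19, 33, 16, 20, 8

The last element of post-order is the root; it splits in-order into left and right subtrees.
Root 14: left subtree has 8 nodes {5, 1, 19, 33, 18, 20, 16, 27}, right has 1 {8}.
  Root 27: left subtree has 7 nodes {5, 1, 19, 33, 18, 20, 16}, right has 0 { }.
    Root 18: left subtree has 4 nodes {5, 1, 19, 33}, right has 2 {20, 16}.
      Root 1: left subtree has 1 node {5}, right has 2 {19, 33}.
        Root 19: left subtree has 0 nodes { }, right has 1 {33}.
      Root 16: left subtree has 1 node {20}, right has 0 { }.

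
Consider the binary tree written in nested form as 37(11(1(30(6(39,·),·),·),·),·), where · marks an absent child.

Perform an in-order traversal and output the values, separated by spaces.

39 6 30 1 11 37

In-order visits the left subtree, then the node, then the right subtree.
At 37: go left to 11.
  At 11: go left to 1.
    At 1: go left to 30.
      At 30: go left to 6.
        At 6: go left to 39.
          39 is a leaf — visit 39.
        Visit 6.
        At 6: no right child.
      Visit 30.
      At 30: no right child.
    Visit 1.
    At 1: no right child.
  Visit 11.
  At 11: no right child.
Visit 37.
At 37: no right child.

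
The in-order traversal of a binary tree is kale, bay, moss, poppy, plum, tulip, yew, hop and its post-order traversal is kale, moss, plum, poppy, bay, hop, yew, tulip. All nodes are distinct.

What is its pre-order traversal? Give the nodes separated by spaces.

The last element of post-order is the root; it splits in-order into left and right subtrees.
Root tulip: left subtree has 5 nodes {kale, bay, moss, poppy, plum}, right has 2 {yew, hop}.
  Root bay: left subtree has 1 node {kale}, right has 3 {moss, poppy, plum}.
    Root poppy: left subtree has 1 node {moss}, right has 1 {plum}.
  Root yew: left subtree has 0 nodes { }, right has 1 {hop}.

tulip bay kale poppy moss plum yew hop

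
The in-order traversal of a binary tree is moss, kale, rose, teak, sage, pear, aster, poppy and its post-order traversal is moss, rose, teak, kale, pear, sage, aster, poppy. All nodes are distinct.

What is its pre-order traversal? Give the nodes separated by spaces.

The last element of post-order is the root; it splits in-order into left and right subtrees.
Root poppy: left subtree has 7 nodes {moss, kale, rose, teak, sage, pear, aster}, right has 0 { }.
  Root aster: left subtree has 6 nodes {moss, kale, rose, teak, sage, pear}, right has 0 { }.
    Root sage: left subtree has 4 nodes {moss, kale, rose, teak}, right has 1 {pear}.
      Root kale: left subtree has 1 node {moss}, right has 2 {rose, teak}.
        Root teak: left subtree has 1 node {rose}, right has 0 { }.

poppy aster sage kale moss teak rose pear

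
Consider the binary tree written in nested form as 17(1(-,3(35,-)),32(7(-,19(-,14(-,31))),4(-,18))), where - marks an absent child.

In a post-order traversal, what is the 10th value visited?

32

Post-order visits the left subtree, then the right subtree, then the node.
At 17: go left to 1.
  At 1: no left child.
  At 1: go right to 3.
    At 3: go left to 35.
      35 is a leaf — visit 35.
    At 3: no right child.
    Visit 3.
  Visit 1.
At 17: go right to 32.
  At 32: go left to 7.
    At 7: no left child.
    At 7: go right to 19.
      At 19: no left child.
      At 19: go right to 14.
        At 14: no left child.
        At 14: go right to 31.
          31 is a leaf — visit 31.
        Visit 14.
      Visit 19.
    Visit 7.
  At 32: go right to 4.
    At 4: no left child.
    At 4: go right to 18.
      18 is a leaf — visit 18.
    Visit 4.
  Visit 32.
Visit 17.
Full post-order sequence: 35, 3, 1, 31, 14, 19, 7, 18, 4, 32, 17.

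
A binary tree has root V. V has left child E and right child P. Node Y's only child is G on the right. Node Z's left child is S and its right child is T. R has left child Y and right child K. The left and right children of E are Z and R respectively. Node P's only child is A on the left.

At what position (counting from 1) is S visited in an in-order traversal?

In-order visits the left subtree, then the node, then the right subtree.
At V: go left to E.
  At E: go left to Z.
    At Z: go left to S.
      S is a leaf — visit S.
    Visit Z.
    At Z: go right to T.
      T is a leaf — visit T.
  Visit E.
  At E: go right to R.
    At R: go left to Y.
      At Y: no left child.
      Visit Y.
      At Y: go right to G.
        G is a leaf — visit G.
    Visit R.
    At R: go right to K.
      K is a leaf — visit K.
Visit V.
At V: go right to P.
  At P: go left to A.
    A is a leaf — visit A.
  Visit P.
  At P: no right child.
Full in-order sequence: S, Z, T, E, Y, G, R, K, V, A, P.

1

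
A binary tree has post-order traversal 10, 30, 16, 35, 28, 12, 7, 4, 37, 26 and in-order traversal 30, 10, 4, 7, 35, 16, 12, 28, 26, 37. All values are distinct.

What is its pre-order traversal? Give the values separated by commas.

The last element of post-order is the root; it splits in-order into left and right subtrees.
Root 26: left subtree has 8 nodes {30, 10, 4, 7, 35, 16, 12, 28}, right has 1 {37}.
  Root 4: left subtree has 2 nodes {30, 10}, right has 5 {7, 35, 16, 12, 28}.
    Root 30: left subtree has 0 nodes { }, right has 1 {10}.
    Root 7: left subtree has 0 nodes { }, right has 4 {35, 16, 12, 28}.
      Root 12: left subtree has 2 nodes {35, 16}, right has 1 {28}.
        Root 35: left subtree has 0 nodes { }, right has 1 {16}.

26, 4, 30, 10, 7, 12, 35, 16, 28, 37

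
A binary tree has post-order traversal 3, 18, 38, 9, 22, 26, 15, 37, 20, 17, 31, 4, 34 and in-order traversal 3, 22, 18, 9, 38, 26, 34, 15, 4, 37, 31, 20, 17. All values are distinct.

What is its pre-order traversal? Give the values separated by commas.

34, 26, 22, 3, 9, 18, 38, 4, 15, 31, 37, 17, 20

The last element of post-order is the root; it splits in-order into left and right subtrees.
Root 34: left subtree has 6 nodes {3, 22, 18, 9, 38, 26}, right has 6 {15, 4, 37, 31, 20, 17}.
  Root 26: left subtree has 5 nodes {3, 22, 18, 9, 38}, right has 0 { }.
    Root 22: left subtree has 1 node {3}, right has 3 {18, 9, 38}.
      Root 9: left subtree has 1 node {18}, right has 1 {38}.
  Root 4: left subtree has 1 node {15}, right has 4 {37, 31, 20, 17}.
    Root 31: left subtree has 1 node {37}, right has 2 {20, 17}.
      Root 17: left subtree has 1 node {20}, right has 0 { }.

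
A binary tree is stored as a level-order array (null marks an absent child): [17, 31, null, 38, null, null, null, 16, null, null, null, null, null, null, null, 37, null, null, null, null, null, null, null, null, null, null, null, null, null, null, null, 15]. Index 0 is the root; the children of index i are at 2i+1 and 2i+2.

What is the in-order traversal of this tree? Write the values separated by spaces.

15 37 16 38 31 17

In-order visits the left subtree, then the node, then the right subtree.
At 17: go left to 31.
  At 31: go left to 38.
    At 38: go left to 16.
      At 16: go left to 37.
        At 37: go left to 15.
          15 is a leaf — visit 15.
        Visit 37.
        At 37: no right child.
      Visit 16.
      At 16: no right child.
    Visit 38.
    At 38: no right child.
  Visit 31.
  At 31: no right child.
Visit 17.
At 17: no right child.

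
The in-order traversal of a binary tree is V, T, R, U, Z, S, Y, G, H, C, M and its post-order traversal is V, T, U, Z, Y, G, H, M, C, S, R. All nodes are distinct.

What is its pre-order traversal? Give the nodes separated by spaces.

The last element of post-order is the root; it splits in-order into left and right subtrees.
Root R: left subtree has 2 nodes {V, T}, right has 8 {U, Z, S, Y, G, H, C, M}.
  Root T: left subtree has 1 node {V}, right has 0 { }.
  Root S: left subtree has 2 nodes {U, Z}, right has 5 {Y, G, H, C, M}.
    Root Z: left subtree has 1 node {U}, right has 0 { }.
    Root C: left subtree has 3 nodes {Y, G, H}, right has 1 {M}.
      Root H: left subtree has 2 nodes {Y, G}, right has 0 { }.
        Root G: left subtree has 1 node {Y}, right has 0 { }.

R T V S Z U C H G Y M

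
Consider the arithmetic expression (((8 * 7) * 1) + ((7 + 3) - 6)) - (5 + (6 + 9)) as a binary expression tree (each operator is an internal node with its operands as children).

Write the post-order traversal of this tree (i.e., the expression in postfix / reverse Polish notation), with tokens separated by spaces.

8 7 * 1 * 7 3 + 6 - + 5 6 9 + + -

Post-order on an expression tree gives postfix notation: for each operator, emit left operand, right operand, then the operator.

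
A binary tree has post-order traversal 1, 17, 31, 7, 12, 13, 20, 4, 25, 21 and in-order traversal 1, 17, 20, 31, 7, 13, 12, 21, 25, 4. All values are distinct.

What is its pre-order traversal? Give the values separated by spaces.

The last element of post-order is the root; it splits in-order into left and right subtrees.
Root 21: left subtree has 7 nodes {1, 17, 20, 31, 7, 13, 12}, right has 2 {25, 4}.
  Root 20: left subtree has 2 nodes {1, 17}, right has 4 {31, 7, 13, 12}.
    Root 17: left subtree has 1 node {1}, right has 0 { }.
    Root 13: left subtree has 2 nodes {31, 7}, right has 1 {12}.
      Root 7: left subtree has 1 node {31}, right has 0 { }.
  Root 25: left subtree has 0 nodes { }, right has 1 {4}.

21 20 17 1 13 7 31 12 25 4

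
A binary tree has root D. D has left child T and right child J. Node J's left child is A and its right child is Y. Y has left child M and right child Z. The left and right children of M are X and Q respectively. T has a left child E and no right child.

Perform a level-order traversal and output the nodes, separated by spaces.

Level-order visits nodes level by level from the root, left to right within each level.
Level 0: D
Level 1: T, J
Level 2: E, A, Y
Level 3: M, Z
Level 4: X, Q

D T J E A Y M Z X Q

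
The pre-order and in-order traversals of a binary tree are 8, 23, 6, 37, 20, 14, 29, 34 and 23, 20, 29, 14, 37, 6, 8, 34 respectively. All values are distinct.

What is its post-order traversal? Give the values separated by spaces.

29 14 20 37 6 23 34 8

The first element of pre-order is the root; it splits in-order into left and right subtrees.
Root 8: left subtree has 6 nodes {23, 20, 29, 14, 37, 6}, right has 1 {34}.
  Root 23: left subtree has 0 nodes { }, right has 5 {20, 29, 14, 37, 6}.
    Root 6: left subtree has 4 nodes {20, 29, 14, 37}, right has 0 { }.
      Root 37: left subtree has 3 nodes {20, 29, 14}, right has 0 { }.
        Root 20: left subtree has 0 nodes { }, right has 2 {29, 14}.
          Root 14: left subtree has 1 node {29}, right has 0 { }.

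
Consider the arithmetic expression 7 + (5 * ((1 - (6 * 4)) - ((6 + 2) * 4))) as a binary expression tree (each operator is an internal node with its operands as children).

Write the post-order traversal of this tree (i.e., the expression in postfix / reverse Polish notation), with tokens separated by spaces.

Post-order on an expression tree gives postfix notation: for each operator, emit left operand, right operand, then the operator.

7 5 1 6 4 * - 6 2 + 4 * - * +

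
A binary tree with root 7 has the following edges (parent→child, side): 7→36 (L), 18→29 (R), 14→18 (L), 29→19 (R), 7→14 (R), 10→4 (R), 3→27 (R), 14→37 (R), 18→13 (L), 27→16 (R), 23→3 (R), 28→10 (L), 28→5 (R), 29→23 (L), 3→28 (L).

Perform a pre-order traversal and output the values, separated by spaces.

7 36 14 18 13 29 23 3 28 10 4 5 27 16 19 37

Pre-order visits the node, then its left subtree, then its right subtree.
Visit 7.
At 7: go left to 36.
  36 is a leaf — visit 36.
At 7: go right to 14.
  Visit 14.
  At 14: go left to 18.
    Visit 18.
    At 18: go left to 13.
      13 is a leaf — visit 13.
    At 18: go right to 29.
      Visit 29.
      At 29: go left to 23.
        Visit 23.
        At 23: no left child.
        At 23: go right to 3.
          Visit 3.
          At 3: go left to 28.
            Visit 28.
            At 28: go left to 10.
              Visit 10.
              At 10: no left child.
              At 10: go right to 4.
                4 is a leaf — visit 4.
            At 28: go right to 5.
              5 is a leaf — visit 5.
          At 3: go right to 27.
            Visit 27.
            At 27: no left child.
            At 27: go right to 16.
              16 is a leaf — visit 16.
      At 29: go right to 19.
        19 is a leaf — visit 19.
  At 14: go right to 37.
    37 is a leaf — visit 37.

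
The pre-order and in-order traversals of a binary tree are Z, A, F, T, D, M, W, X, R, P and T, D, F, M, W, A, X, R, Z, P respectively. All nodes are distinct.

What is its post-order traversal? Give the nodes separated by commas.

D, T, W, M, F, R, X, A, P, Z

The first element of pre-order is the root; it splits in-order into left and right subtrees.
Root Z: left subtree has 8 nodes {T, D, F, M, W, A, X, R}, right has 1 {P}.
  Root A: left subtree has 5 nodes {T, D, F, M, W}, right has 2 {X, R}.
    Root F: left subtree has 2 nodes {T, D}, right has 2 {M, W}.
      Root T: left subtree has 0 nodes { }, right has 1 {D}.
      Root M: left subtree has 0 nodes { }, right has 1 {W}.
    Root X: left subtree has 0 nodes { }, right has 1 {R}.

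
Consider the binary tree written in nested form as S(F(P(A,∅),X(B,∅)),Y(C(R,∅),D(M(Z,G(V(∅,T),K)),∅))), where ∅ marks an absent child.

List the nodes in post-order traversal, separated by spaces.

A P B X F R C Z T V K G M D Y S

Post-order visits the left subtree, then the right subtree, then the node.
At S: go left to F.
  At F: go left to P.
    At P: go left to A.
      A is a leaf — visit A.
    At P: no right child.
    Visit P.
  At F: go right to X.
    At X: go left to B.
      B is a leaf — visit B.
    At X: no right child.
    Visit X.
  Visit F.
At S: go right to Y.
  At Y: go left to C.
    At C: go left to R.
      R is a leaf — visit R.
    At C: no right child.
    Visit C.
  At Y: go right to D.
    At D: go left to M.
      At M: go left to Z.
        Z is a leaf — visit Z.
      At M: go right to G.
        At G: go left to V.
          At V: no left child.
          At V: go right to T.
            T is a leaf — visit T.
          Visit V.
        At G: go right to K.
          K is a leaf — visit K.
        Visit G.
      Visit M.
    At D: no right child.
    Visit D.
  Visit Y.
Visit S.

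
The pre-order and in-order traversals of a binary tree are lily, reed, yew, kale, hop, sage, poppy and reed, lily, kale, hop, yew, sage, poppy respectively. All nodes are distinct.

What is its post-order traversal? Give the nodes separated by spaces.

reed hop kale poppy sage yew lily

The first element of pre-order is the root; it splits in-order into left and right subtrees.
Root lily: left subtree has 1 node {reed}, right has 5 {kale, hop, yew, sage, poppy}.
  Root yew: left subtree has 2 nodes {kale, hop}, right has 2 {sage, poppy}.
    Root kale: left subtree has 0 nodes { }, right has 1 {hop}.
    Root sage: left subtree has 0 nodes { }, right has 1 {poppy}.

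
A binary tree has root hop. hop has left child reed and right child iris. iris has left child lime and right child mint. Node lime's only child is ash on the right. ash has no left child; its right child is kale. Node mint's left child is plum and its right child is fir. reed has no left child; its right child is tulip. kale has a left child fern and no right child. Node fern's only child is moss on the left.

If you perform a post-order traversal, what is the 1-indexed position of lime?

Post-order visits the left subtree, then the right subtree, then the node.
At hop: go left to reed.
  At reed: no left child.
  At reed: go right to tulip.
    tulip is a leaf — visit tulip.
  Visit reed.
At hop: go right to iris.
  At iris: go left to lime.
    At lime: no left child.
    At lime: go right to ash.
      At ash: no left child.
      At ash: go right to kale.
        At kale: go left to fern.
          At fern: go left to moss.
            moss is a leaf — visit moss.
          At fern: no right child.
          Visit fern.
        At kale: no right child.
        Visit kale.
      Visit ash.
    Visit lime.
  At iris: go right to mint.
    At mint: go left to plum.
      plum is a leaf — visit plum.
    At mint: go right to fir.
      fir is a leaf — visit fir.
    Visit mint.
  Visit iris.
Visit hop.
Full post-order sequence: tulip, reed, moss, fern, kale, ash, lime, plum, fir, mint, iris, hop.

7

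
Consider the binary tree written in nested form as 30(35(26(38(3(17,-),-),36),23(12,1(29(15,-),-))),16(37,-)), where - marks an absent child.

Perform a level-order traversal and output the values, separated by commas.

Level-order visits nodes level by level from the root, left to right within each level.
Level 0: 30
Level 1: 35, 16
Level 2: 26, 23, 37
Level 3: 38, 36, 12, 1
Level 4: 3, 29
Level 5: 17, 15

30, 35, 16, 26, 23, 37, 38, 36, 12, 1, 3, 29, 17, 15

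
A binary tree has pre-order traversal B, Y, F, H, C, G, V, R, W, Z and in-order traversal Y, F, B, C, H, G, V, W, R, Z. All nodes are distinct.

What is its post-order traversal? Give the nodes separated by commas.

The first element of pre-order is the root; it splits in-order into left and right subtrees.
Root B: left subtree has 2 nodes {Y, F}, right has 7 {C, H, G, V, W, R, Z}.
  Root Y: left subtree has 0 nodes { }, right has 1 {F}.
  Root H: left subtree has 1 node {C}, right has 5 {G, V, W, R, Z}.
    Root G: left subtree has 0 nodes { }, right has 4 {V, W, R, Z}.
      Root V: left subtree has 0 nodes { }, right has 3 {W, R, Z}.
        Root R: left subtree has 1 node {W}, right has 1 {Z}.

F, Y, C, W, Z, R, V, G, H, B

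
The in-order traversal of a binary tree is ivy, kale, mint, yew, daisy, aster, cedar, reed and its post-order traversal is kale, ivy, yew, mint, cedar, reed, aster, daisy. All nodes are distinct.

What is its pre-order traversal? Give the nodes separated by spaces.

daisy mint ivy kale yew aster reed cedar

The last element of post-order is the root; it splits in-order into left and right subtrees.
Root daisy: left subtree has 4 nodes {ivy, kale, mint, yew}, right has 3 {aster, cedar, reed}.
  Root mint: left subtree has 2 nodes {ivy, kale}, right has 1 {yew}.
    Root ivy: left subtree has 0 nodes { }, right has 1 {kale}.
  Root aster: left subtree has 0 nodes { }, right has 2 {cedar, reed}.
    Root reed: left subtree has 1 node {cedar}, right has 0 { }.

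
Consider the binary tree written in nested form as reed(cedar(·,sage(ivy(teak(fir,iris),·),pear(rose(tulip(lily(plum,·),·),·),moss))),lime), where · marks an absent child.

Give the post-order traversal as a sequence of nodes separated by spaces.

Post-order visits the left subtree, then the right subtree, then the node.
At reed: go left to cedar.
  At cedar: no left child.
  At cedar: go right to sage.
    At sage: go left to ivy.
      At ivy: go left to teak.
        At teak: go left to fir.
          fir is a leaf — visit fir.
        At teak: go right to iris.
          iris is a leaf — visit iris.
        Visit teak.
      At ivy: no right child.
      Visit ivy.
    At sage: go right to pear.
      At pear: go left to rose.
        At rose: go left to tulip.
          At tulip: go left to lily.
            At lily: go left to plum.
              plum is a leaf — visit plum.
            At lily: no right child.
            Visit lily.
          At tulip: no right child.
          Visit tulip.
        At rose: no right child.
        Visit rose.
      At pear: go right to moss.
        moss is a leaf — visit moss.
      Visit pear.
    Visit sage.
  Visit cedar.
At reed: go right to lime.
  lime is a leaf — visit lime.
Visit reed.

fir iris teak ivy plum lily tulip rose moss pear sage cedar lime reed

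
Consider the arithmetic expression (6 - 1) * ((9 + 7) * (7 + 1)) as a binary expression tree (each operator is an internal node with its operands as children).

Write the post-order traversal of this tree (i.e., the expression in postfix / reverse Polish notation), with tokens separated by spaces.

6 1 - 9 7 + 7 1 + * *

Post-order on an expression tree gives postfix notation: for each operator, emit left operand, right operand, then the operator.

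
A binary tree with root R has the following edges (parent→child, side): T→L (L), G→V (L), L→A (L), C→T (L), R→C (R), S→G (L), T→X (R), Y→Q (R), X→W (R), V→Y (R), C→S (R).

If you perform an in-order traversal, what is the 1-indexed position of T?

4

In-order visits the left subtree, then the node, then the right subtree.
At R: no left child.
Visit R.
At R: go right to C.
  At C: go left to T.
    At T: go left to L.
      At L: go left to A.
        A is a leaf — visit A.
      Visit L.
      At L: no right child.
    Visit T.
    At T: go right to X.
      At X: no left child.
      Visit X.
      At X: go right to W.
        W is a leaf — visit W.
  Visit C.
  At C: go right to S.
    At S: go left to G.
      At G: go left to V.
        At V: no left child.
        Visit V.
        At V: go right to Y.
          At Y: no left child.
          Visit Y.
          At Y: go right to Q.
            Q is a leaf — visit Q.
      Visit G.
      At G: no right child.
    Visit S.
    At S: no right child.
Full in-order sequence: R, A, L, T, X, W, C, V, Y, Q, G, S.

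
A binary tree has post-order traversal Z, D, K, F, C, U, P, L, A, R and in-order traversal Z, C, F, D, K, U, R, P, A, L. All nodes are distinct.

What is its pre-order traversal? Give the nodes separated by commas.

The last element of post-order is the root; it splits in-order into left and right subtrees.
Root R: left subtree has 6 nodes {Z, C, F, D, K, U}, right has 3 {P, A, L}.
  Root U: left subtree has 5 nodes {Z, C, F, D, K}, right has 0 { }.
    Root C: left subtree has 1 node {Z}, right has 3 {F, D, K}.
      Root F: left subtree has 0 nodes { }, right has 2 {D, K}.
        Root K: left subtree has 1 node {D}, right has 0 { }.
  Root A: left subtree has 1 node {P}, right has 1 {L}.

R, U, C, Z, F, K, D, A, P, L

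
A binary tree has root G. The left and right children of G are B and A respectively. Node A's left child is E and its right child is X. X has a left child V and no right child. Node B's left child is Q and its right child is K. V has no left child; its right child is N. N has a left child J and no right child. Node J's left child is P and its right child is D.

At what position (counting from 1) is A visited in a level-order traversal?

3

Level-order visits nodes level by level from the root, left to right within each level.
Level 0: G
Level 1: B, A
Level 2: Q, K, E, X
Level 3: V
Level 4: N
Level 5: J
Level 6: P, D
Full level-order sequence: G, B, A, Q, K, E, X, V, N, J, P, D.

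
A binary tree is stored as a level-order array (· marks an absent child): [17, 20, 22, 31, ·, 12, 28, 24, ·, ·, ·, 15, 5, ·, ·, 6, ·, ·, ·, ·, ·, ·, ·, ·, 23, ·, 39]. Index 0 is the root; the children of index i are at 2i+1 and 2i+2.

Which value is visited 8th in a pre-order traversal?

Pre-order visits the node, then its left subtree, then its right subtree.
Visit 17.
At 17: go left to 20.
  Visit 20.
  At 20: go left to 31.
    Visit 31.
    At 31: go left to 24.
      Visit 24.
      At 24: go left to 6.
        6 is a leaf — visit 6.
      At 24: no right child.
    At 31: no right child.
  At 20: no right child.
At 17: go right to 22.
  Visit 22.
  At 22: go left to 12.
    Visit 12.
    At 12: go left to 15.
      Visit 15.
      At 15: no left child.
      At 15: go right to 23.
        23 is a leaf — visit 23.
    At 12: go right to 5.
      Visit 5.
      At 5: no left child.
      At 5: go right to 39.
        39 is a leaf — visit 39.
  At 22: go right to 28.
    28 is a leaf — visit 28.
Full pre-order sequence: 17, 20, 31, 24, 6, 22, 12, 15, 23, 5, 39, 28.

15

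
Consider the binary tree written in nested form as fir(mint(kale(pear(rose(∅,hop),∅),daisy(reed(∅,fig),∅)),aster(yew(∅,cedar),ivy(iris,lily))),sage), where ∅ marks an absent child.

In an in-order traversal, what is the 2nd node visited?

In-order visits the left subtree, then the node, then the right subtree.
At fir: go left to mint.
  At mint: go left to kale.
    At kale: go left to pear.
      At pear: go left to rose.
        At rose: no left child.
        Visit rose.
        At rose: go right to hop.
          hop is a leaf — visit hop.
      Visit pear.
      At pear: no right child.
    Visit kale.
    At kale: go right to daisy.
      At daisy: go left to reed.
        At reed: no left child.
        Visit reed.
        At reed: go right to fig.
          fig is a leaf — visit fig.
      Visit daisy.
      At daisy: no right child.
  Visit mint.
  At mint: go right to aster.
    At aster: go left to yew.
      At yew: no left child.
      Visit yew.
      At yew: go right to cedar.
        cedar is a leaf — visit cedar.
    Visit aster.
    At aster: go right to ivy.
      At ivy: go left to iris.
        iris is a leaf — visit iris.
      Visit ivy.
      At ivy: go right to lily.
        lily is a leaf — visit lily.
Visit fir.
At fir: go right to sage.
  sage is a leaf — visit sage.
Full in-order sequence: rose, hop, pear, kale, reed, fig, daisy, mint, yew, cedar, aster, iris, ivy, lily, fir, sage.

hop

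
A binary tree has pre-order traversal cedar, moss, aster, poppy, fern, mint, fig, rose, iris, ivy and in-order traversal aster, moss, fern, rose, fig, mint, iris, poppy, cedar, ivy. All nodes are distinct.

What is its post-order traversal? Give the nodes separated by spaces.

The first element of pre-order is the root; it splits in-order into left and right subtrees.
Root cedar: left subtree has 8 nodes {aster, moss, fern, rose, fig, mint, iris, poppy}, right has 1 {ivy}.
  Root moss: left subtree has 1 node {aster}, right has 6 {fern, rose, fig, mint, iris, poppy}.
    Root poppy: left subtree has 5 nodes {fern, rose, fig, mint, iris}, right has 0 { }.
      Root fern: left subtree has 0 nodes { }, right has 4 {rose, fig, mint, iris}.
        Root mint: left subtree has 2 nodes {rose, fig}, right has 1 {iris}.
          Root fig: left subtree has 1 node {rose}, right has 0 { }.

aster rose fig iris mint fern poppy moss ivy cedar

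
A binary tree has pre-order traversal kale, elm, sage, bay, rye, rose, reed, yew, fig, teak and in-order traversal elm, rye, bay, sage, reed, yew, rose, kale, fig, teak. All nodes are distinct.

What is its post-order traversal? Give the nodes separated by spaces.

rye bay yew reed rose sage elm teak fig kale

The first element of pre-order is the root; it splits in-order into left and right subtrees.
Root kale: left subtree has 7 nodes {elm, rye, bay, sage, reed, yew, rose}, right has 2 {fig, teak}.
  Root elm: left subtree has 0 nodes { }, right has 6 {rye, bay, sage, reed, yew, rose}.
    Root sage: left subtree has 2 nodes {rye, bay}, right has 3 {reed, yew, rose}.
      Root bay: left subtree has 1 node {rye}, right has 0 { }.
      Root rose: left subtree has 2 nodes {reed, yew}, right has 0 { }.
        Root reed: left subtree has 0 nodes { }, right has 1 {yew}.
  Root fig: left subtree has 0 nodes { }, right has 1 {teak}.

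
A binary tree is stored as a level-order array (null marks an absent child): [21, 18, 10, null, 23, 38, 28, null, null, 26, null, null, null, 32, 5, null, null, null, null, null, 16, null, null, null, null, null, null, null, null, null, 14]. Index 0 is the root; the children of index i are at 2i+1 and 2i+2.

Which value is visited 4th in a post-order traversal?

18

Post-order visits the left subtree, then the right subtree, then the node.
At 21: go left to 18.
  At 18: no left child.
  At 18: go right to 23.
    At 23: go left to 26.
      At 26: no left child.
      At 26: go right to 16.
        16 is a leaf — visit 16.
      Visit 26.
    At 23: no right child.
    Visit 23.
  Visit 18.
At 21: go right to 10.
  At 10: go left to 38.
    38 is a leaf — visit 38.
  At 10: go right to 28.
    At 28: go left to 32.
      32 is a leaf — visit 32.
    At 28: go right to 5.
      At 5: no left child.
      At 5: go right to 14.
        14 is a leaf — visit 14.
      Visit 5.
    Visit 28.
  Visit 10.
Visit 21.
Full post-order sequence: 16, 26, 23, 18, 38, 32, 14, 5, 28, 10, 21.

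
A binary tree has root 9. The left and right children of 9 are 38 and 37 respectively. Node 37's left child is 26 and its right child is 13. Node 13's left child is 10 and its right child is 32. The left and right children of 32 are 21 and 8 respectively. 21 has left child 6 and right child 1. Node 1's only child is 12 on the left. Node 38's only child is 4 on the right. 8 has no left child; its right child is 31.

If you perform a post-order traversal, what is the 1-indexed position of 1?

Post-order visits the left subtree, then the right subtree, then the node.
At 9: go left to 38.
  At 38: no left child.
  At 38: go right to 4.
    4 is a leaf — visit 4.
  Visit 38.
At 9: go right to 37.
  At 37: go left to 26.
    26 is a leaf — visit 26.
  At 37: go right to 13.
    At 13: go left to 10.
      10 is a leaf — visit 10.
    At 13: go right to 32.
      At 32: go left to 21.
        At 21: go left to 6.
          6 is a leaf — visit 6.
        At 21: go right to 1.
          At 1: go left to 12.
            12 is a leaf — visit 12.
          At 1: no right child.
          Visit 1.
        Visit 21.
      At 32: go right to 8.
        At 8: no left child.
        At 8: go right to 31.
          31 is a leaf — visit 31.
        Visit 8.
      Visit 32.
    Visit 13.
  Visit 37.
Visit 9.
Full post-order sequence: 4, 38, 26, 10, 6, 12, 1, 21, 31, 8, 32, 13, 37, 9.

7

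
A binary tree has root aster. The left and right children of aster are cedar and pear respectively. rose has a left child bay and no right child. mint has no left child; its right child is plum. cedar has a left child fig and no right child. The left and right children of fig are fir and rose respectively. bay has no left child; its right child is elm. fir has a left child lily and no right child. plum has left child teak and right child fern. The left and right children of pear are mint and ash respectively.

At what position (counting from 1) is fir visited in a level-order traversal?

7

Level-order visits nodes level by level from the root, left to right within each level.
Level 0: aster
Level 1: cedar, pear
Level 2: fig, mint, ash
Level 3: fir, rose, plum
Level 4: lily, bay, teak, fern
Level 5: elm
Full level-order sequence: aster, cedar, pear, fig, mint, ash, fir, rose, plum, lily, bay, teak, fern, elm.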